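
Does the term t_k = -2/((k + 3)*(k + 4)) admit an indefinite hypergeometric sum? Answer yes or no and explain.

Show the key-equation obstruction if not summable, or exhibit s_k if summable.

Yes. s_k = -2*k/(3*k + 9).

t_(k+1)/t_k = (k + 3)/(k + 5).
Factor: A=k + 3; B=k + 5; C=1.
Set up (k + 3)·f(k+1) − (k + 4)·f(k) − (1) = 0.
From deg A=1, deg B=1, deg C=0: d=1.
Coefficient equations give f(k) = k/3.
R(k) = B(k−1)·f(k)/C(k) = k*(k + 4)/3; s_k = R·t_k = -2*k/(3*k + 9).
Δs = -2/(k**2 + 7*k + 12), as required.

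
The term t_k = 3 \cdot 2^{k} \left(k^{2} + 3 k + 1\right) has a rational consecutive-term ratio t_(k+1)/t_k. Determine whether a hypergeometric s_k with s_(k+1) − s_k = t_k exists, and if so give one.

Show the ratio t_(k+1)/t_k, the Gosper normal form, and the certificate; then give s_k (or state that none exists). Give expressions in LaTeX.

Step 1: r(k) = 2*(k**2 + 5*k + 5)/(k**2 + 3*k + 1).
Take A(k)=2, B(k)=1, C(k)=k**2 + 3*k + 1.
Key eq: (2)·f(k+1) = (1)·f(k) + (k**2 + 3*k + 1).
d = 2 from the (0,0,2) case.
Match coefficients ⇒ f(k) = k**2 - k + 1.
So s_k = (B(k−1)f/C)·t_k = ((k**2 - k + 1)/(k**2 + 3*k + 1))·t_k = 3*2**k*(k**2 - k + 1).
Verify: 3*2**k*(k**2 + 3*k + 1) matches t_k.

s_k = 3 \cdot 2^{k} \left(k^{2} - k + 1\right)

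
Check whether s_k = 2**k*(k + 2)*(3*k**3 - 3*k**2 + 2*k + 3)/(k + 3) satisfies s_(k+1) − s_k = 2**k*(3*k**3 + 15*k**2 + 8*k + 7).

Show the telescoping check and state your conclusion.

s_(k+1) = 2**(k + 1)*(3*k**4 + 15*k**3 + 23*k**2 + 20*k + 15)/(k + 4)
s_(k+1) − s_k = 2**k*(3*k**5 + 33*k**4 + 128*k**3 + 187*k**2 + 116*k + 66)/(k**2 + 7*k + 12)
(s_(k+1) − s_k) − t_k = 2**k*(-3*k**4 - 21*k**3 - 56*k**2 - 29*k - 18)/(k**2 + 7*k + 12)

Invalid: residual 2**k*(-3*k**4 - 21*k**3 - 56*k**2 - 29*k - 18)/(k**2 + 7*k + 12) ≠ 0.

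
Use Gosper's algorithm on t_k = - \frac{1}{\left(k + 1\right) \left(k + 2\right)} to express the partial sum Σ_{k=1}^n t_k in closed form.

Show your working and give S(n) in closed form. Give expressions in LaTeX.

S(n) = - \frac{n}{2 n + 4}

Ratio r(k) = (k + 1)/(k + 3).
Factor: A=k + 1; B=k + 3; C=1.
f must satisfy (k + 1)·f(k+1) − (k + 2)·f(k) = 1.
Degrees (1,1,0) ⇒ d ≤ 1.
Solving with deg f ≤ 1: f(k) = k.
Certificate R = B(k−1)f/C = k*(k + 2) gives s_k = -k/(k + 1).
s_(k+1) − s_k = -1/(k**2 + 3*k + 2) = t_k.
Telescope: S(n) = s_(n+1) − s_(1) = (-n - 1)/(n + 2) − (-1/2) = -n/(2*n + 4).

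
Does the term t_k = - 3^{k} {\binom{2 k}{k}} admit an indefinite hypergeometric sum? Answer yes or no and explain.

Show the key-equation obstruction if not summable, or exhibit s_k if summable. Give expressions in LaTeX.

No. Not Gosper-summable.

Ratio r(k) = 6*(2*k + 1)/(k + 1).
Normal form (A,B,C) = (12*k + 6, k + 1, 1).
f must satisfy (12*k + 6)·f(k+1) − (k)·f(k) = 1.
From deg A=1, deg B=1, deg C=0: d=-1.
Negative degree bound (-1): no f exists, t_k not Gosper-summable.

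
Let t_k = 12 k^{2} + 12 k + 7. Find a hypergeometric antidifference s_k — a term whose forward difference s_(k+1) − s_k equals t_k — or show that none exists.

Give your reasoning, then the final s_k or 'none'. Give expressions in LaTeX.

s_k = k \left(4 k^{2} + 3\right)

The ratio is (12*k**2 + 36*k + 31)/(12*k**2 + 12*k + 7).
Take A(k)=1, B(k)=1, C(k)=k**2 + k + 7/12.
Solve (1)·f(k+1) − (1)·f(k) = k**2 + k + 7/12.
From deg A=0, deg B=0, deg C=2: d=3.
A polynomial solution: f(k) = k*(4*k**2 + 3)/12.
R(k) = B(k−1)·f(k)/C(k) = k*(4*k**2 + 3)/(12*k**2 + 12*k + 7); s_k = R·t_k = k*(4*k**2 + 3).
s_(k+1) − s_k = 12*k**2 + 12*k + 7 = t_k.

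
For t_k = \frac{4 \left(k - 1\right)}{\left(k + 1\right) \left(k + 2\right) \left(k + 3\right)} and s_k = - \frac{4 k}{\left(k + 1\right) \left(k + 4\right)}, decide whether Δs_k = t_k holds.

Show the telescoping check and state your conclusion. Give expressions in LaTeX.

Invalid: residual \frac{16 \left(- k^{2} - 3 k + 2\right)}{k^{5} + 15 k^{4} + 85 k^{3} + 225 k^{2} + 274 k + 120} ≠ 0.

s_(k+1) = 4*(-k - 1)/((k + 2)*(k + 5))
s_(k+1) − s_k = 4*(k**2 + k - 4)/(k**4 + 12*k**3 + 49*k**2 + 78*k + 40)
(s_(k+1) − s_k) − t_k = 16*(-k**2 - 3*k + 2)/(k**5 + 15*k**4 + 85*k**3 + 225*k**2 + 274*k + 120)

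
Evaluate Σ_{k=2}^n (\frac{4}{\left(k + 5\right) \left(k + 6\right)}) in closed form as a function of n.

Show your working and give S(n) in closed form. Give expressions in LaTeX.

The ratio is (k + 5)/(k + 7).
Take A(k)=k + 5, B(k)=k + 7, C(k)=1.
Solve (k + 5)·f(k+1) − (k + 6)·f(k) = 1.
d = 1 from the (1,1,0) case.
Solve for f: f(k) = k/5 (degree 1 ≤ 1).
Certificate R = B(k−1)f/C = k*(k + 6)/5 gives s_k = 4*k/(5*(k + 5)).
s_(k+1) − s_k = 4/(k**2 + 11*k + 30) = t_k.
Evaluate: s_(n+1) = 4*(n + 1)/(5*(n + 6)); subtract s_(2) = 8/35 ⇒ S(n) = 4*(n - 1)/(7*(n + 6)).

S(n) = \frac{4 \left(n - 1\right)}{7 \left(n + 6\right)}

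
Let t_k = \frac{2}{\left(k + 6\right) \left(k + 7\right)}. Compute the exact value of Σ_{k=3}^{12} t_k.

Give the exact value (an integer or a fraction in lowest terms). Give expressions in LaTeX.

Σ = 20/171

The ratio is (k + 6)/(k + 8).
Gosper form: A/B · C(k+1)/C(k) with A=k + 6, B=k + 8, C=1.
Key eq: (k + 6)·f(k+1) = (k + 7)·f(k) + (1).
d = 1 from the (1,1,0) case.
Solve for f: f(k) = k/6 (degree 1 ≤ 1).
So s_k = (B(k−1)f/C)·t_k = (k*(k + 7)/6)·t_k = k/(3*(k + 6)).
Δs = 2/(k**2 + 13*k + 42), as required.
Telescoping: Σ = s_(13) − s_(3) = 13/57 − (1/9) = 20/171.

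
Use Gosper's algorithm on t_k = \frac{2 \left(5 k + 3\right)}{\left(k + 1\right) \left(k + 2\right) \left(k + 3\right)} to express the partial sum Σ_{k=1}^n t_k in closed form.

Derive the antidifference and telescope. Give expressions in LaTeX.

S(n) = \frac{n \left(3 n + 5\right)}{n^{2} + 5 n + 6}

Compute t_(k+1)/t_k: get (k + 1)*(5*k + 8)/((k + 4)*(5*k + 3)).
Take A(k)=k + 1, B(k)=k + 4, C(k)=k + 3/5.
Need (k + 1)·f(k+1) − (k + 3)·f(k) = k + 3/5.
From deg A=1, deg B=1, deg C=1: d=2.
Coefficient equations give f(k) = k*(2*k + 1)/5.
R(k) = B(k−1)·f(k)/C(k) = k*(k + 3)*(2*k + 1)/(5*k + 3); s_k = R·t_k = 2*k*(2*k + 1)/((k + 1)*(k + 2)).
Check: Δs_k = 2*(5*k + 3)/(k**3 + 6*k**2 + 11*k + 6). ✓
Σ_(k=1)^n t_k = s_(n+1) − s_(1) = (2*(2*n**2 + 5*n + 3)/(n**2 + 5*n + 6)) − (1), i.e. n*(3*n + 5)/(n**2 + 5*n + 6).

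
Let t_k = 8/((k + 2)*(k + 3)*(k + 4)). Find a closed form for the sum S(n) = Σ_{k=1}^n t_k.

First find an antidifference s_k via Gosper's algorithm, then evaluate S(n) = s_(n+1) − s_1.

Ratio r(k) = (k + 2)/(k + 5).
Factor: A=k + 2; B=k + 5; C=1.
Set up (k + 2)·f(k+1) − (k + 4)·f(k) − (1) = 0.
deg f ≤ 2 (via 1,1,0).
Solve for f: f(k) = k*(k + 5)/12 (degree 2 ≤ 2).
R(k) = B(k−1)·f(k)/C(k) = k*(k + 4)*(k + 5)/12; s_k = R·t_k = 2*k*(k + 5)/(3*(k + 2)*(k + 3)).
Verify: 8/(k**3 + 9*k**2 + 26*k + 24) matches t_k.
Telescope: S(n) = s_(n+1) − s_(1) = 2*(n**2 + 7*n + 6)/(3*(n**2 + 7*n + 12)) − (1/3) = n*(n + 7)/(3*(n**2 + 7*n + 12)).

S(n) = n*(n + 7)/(3*(n**2 + 7*n + 12))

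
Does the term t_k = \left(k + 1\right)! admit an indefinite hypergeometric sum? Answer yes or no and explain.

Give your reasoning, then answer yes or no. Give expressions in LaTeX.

Step 1: r(k) = k + 2.
So A=k + 2 and B=1, with C=1.
Key eq: (k + 2)·f(k+1) = (1)·f(k) + (1).
deg f ≤ -1 (via 1,0,0).
Negative degree bound (-1): no f exists, t_k not Gosper-summable.

No; the degree bound rules out any f.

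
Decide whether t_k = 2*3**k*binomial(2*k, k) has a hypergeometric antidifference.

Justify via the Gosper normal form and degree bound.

The ratio is 6*(2*k + 1)/(k + 1).
Take A(k)=12*k + 6, B(k)=k + 1, C(k)=1.
f must satisfy (12*k + 6)·f(k+1) − (k)·f(k) = 1.
From deg A=1, deg B=1, deg C=0: d=-1.
deg f ≤ -1 is impossible — no certificate.

No — t_k has no hypergeometric antidifference.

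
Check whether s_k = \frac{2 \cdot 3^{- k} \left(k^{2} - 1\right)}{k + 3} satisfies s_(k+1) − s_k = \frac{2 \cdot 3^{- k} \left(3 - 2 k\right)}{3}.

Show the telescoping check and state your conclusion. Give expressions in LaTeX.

Invalid: residual \frac{8 \cdot 3^{- k} \left(k^{2} + 3 k - 6\right)}{3 \left(k^{2} + 7 k + 12\right)} ≠ 0.

s_(k+1) = 2*k*(k + 2)/(3*3**k*(k + 4))
s_(k+1) − s_k = 2*(-2*k**3 - 7*k**2 + 9*k + 12)/(3*3**k*(k**2 + 7*k + 12))
(s_(k+1) − s_k) − t_k = 8*(k**2 + 3*k - 6)/(3*3**k*(k**2 + 7*k + 12))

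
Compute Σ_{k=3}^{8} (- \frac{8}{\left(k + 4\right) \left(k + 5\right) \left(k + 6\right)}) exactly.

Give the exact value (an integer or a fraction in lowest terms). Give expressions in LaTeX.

The ratio is (k + 4)/(k + 7).
Take A(k)=k + 4, B(k)=k + 7, C(k)=1.
Set up (k + 4)·f(k+1) − (k + 6)·f(k) − (1) = 0.
From deg A=1, deg B=1, deg C=0: d=2.
Solve for f: f(k) = k*(k + 9)/40 (degree 2 ≤ 2).
Then R = B(k−1)f/C = k*(k + 6)*(k + 9)/40, so s_k = R(k)·t_k = k*(-k - 9)/(5*(k + 4)*(k + 5)).
s_(k+1) − s_k = -8/(k**3 + 15*k**2 + 74*k + 120) = t_k.
Evaluate s at k=9 and k=3: -81/455 and -9/70; difference -9/182.

Σ = -9/182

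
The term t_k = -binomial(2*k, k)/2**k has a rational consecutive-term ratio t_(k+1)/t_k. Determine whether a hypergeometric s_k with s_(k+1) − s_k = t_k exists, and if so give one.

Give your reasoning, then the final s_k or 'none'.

none (Gosper's algorithm certifies no s_k)

t_(k+1)/t_k = (2*k + 1)/(k + 1).
Normal form (A,B,C) = (2*k + 1, k + 1, 1).
Solve (2*k + 1)·f(k+1) − (k)·f(k) = 1.
Bound: deg f ≤ -1.
deg f ≤ -1 is impossible — no certificate.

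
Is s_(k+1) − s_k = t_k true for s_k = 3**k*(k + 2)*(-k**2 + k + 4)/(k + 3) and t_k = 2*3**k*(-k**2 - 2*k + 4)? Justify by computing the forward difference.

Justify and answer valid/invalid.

s_(k+1) = 3**(k + 1)*(k + 3)*(k - (k + 1)**2 + 5)/(k + 4)
s_(k+1) − s_k = 3**k*(-2*k**4 - 16*k**3 - 35*k**2 + 13*k + 76)/(k**2 + 7*k + 12)
(s_(k+1) − s_k) − t_k = 3**k*(2*k**3 + 9*k**2 + 5*k - 20)/(k**2 + 7*k + 12)

Invalid: residual 3**k*(2*k**3 + 9*k**2 + 5*k - 20)/(k**2 + 7*k + 12) ≠ 0.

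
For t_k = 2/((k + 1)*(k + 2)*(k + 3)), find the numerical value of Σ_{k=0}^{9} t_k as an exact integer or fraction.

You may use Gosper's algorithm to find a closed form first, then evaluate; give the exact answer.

t_(k+1)/t_k = (k + 1)/(k + 4).
So A=k + 1 and B=k + 4, with C=1.
Key eq: (k + 1)·f(k+1) = (k + 3)·f(k) + (1).
deg f ≤ 2 (via 1,1,0).
A polynomial solution: f(k) = k*(k + 3)/4.
Certificate R = B(k−1)f/C = k*(k + 3)**2/4 gives s_k = k*(k + 3)/(2*(k + 1)*(k + 2)).
Verify: 2/(k**3 + 6*k**2 + 11*k + 6) matches t_k.
Telescoping: Σ = s_(10) − s_(0) = 65/132 − (0) = 65/132.

Σ = 65/132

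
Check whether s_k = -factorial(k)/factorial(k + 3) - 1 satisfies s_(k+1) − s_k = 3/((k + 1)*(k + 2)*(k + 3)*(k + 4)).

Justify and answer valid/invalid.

s_(k+1) = -factorial(k + 1)/factorial(k + 4) - 1
s_(k+1) − s_k = 3/((k + 1)*(k + 2)*(k + 3)*(k + 4))
(s_(k+1) − s_k) − t_k = 0

valid; difference matches t_k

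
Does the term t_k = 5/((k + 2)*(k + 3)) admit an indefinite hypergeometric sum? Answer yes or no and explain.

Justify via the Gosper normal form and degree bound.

t_(k+1)/t_k = (k + 2)/(k + 4).
So A=k + 2 and B=k + 4, with C=1.
Solve (k + 2)·f(k+1) − (k + 3)·f(k) = 1.
d = 1 from the (1,1,0) case.
A polynomial solution: f(k) = k/2.
Then R = B(k−1)f/C = k*(k + 3)/2, so s_k = R(k)·t_k = 5*k/(2*(k + 2)).
Δs = 5/(k**2 + 5*k + 6), as required.

Yes. s_k = 5*k/(2*(k + 2)).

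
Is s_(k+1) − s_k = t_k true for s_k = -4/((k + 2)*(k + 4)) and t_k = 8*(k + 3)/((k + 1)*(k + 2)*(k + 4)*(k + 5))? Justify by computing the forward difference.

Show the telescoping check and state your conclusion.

Invalid: residual 4*(-3*k - 11)/(k**5 + 15*k**4 + 85*k**3 + 225*k**2 + 274*k + 120) ≠ 0.

s_(k+1) = -4/((k + 3)*(k + 5))
s_(k+1) − s_k = 4*(2*k + 7)/(k**4 + 14*k**3 + 71*k**2 + 154*k + 120)
(s_(k+1) − s_k) − t_k = 4*(-3*k - 11)/(k**5 + 15*k**4 + 85*k**3 + 225*k**2 + 274*k + 120)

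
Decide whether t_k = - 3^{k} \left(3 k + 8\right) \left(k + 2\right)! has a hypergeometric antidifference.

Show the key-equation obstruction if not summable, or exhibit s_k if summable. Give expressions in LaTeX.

Step 1: r(k) = 3*(k + 3)*(3*k + 11)/(3*k + 8).
Take A(k)=3*k + 9, B(k)=1, C(k)=k + 8/3.
Need (3*k + 9)·f(k+1) − (1)·f(k) = k + 8/3.
d = 0 from the (1,0,1) case.
Solve for f: f(k) = 1/3 (degree 0 ≤ 0).
Then R = B(k−1)f/C = 1/(3*k + 8), so s_k = R(k)·t_k = -3**k*factorial(k + 2).
Verify: -3**k*(3*k + 8)*factorial(k + 2) matches t_k.

Yes. s_k = - 3^{k} \left(k + 2\right)!.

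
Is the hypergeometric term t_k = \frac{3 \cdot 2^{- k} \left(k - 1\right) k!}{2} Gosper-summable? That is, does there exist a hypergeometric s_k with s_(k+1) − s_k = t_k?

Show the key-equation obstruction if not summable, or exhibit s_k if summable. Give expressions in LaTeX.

Yes. s_k = 3 \cdot 2^{- k} k!.

The ratio is k*(k + 1)/(2*(k - 1)).
Gosper form: A/B · C(k+1)/C(k) with A=k/2 + 1/2, B=1, C=k - 1.
Need (k/2 + 1/2)·f(k+1) − (1)·f(k) = k - 1.
From deg A=1, deg B=0, deg C=1: d=0.
Solving with deg f ≤ 0: f(k) = 2.
So s_k = (B(k−1)f/C)·t_k = (2/(k - 1))·t_k = 3*factorial(k)/2**k.
Δs = 3*(k - 1)*factorial(k)/(2*2**k), as required.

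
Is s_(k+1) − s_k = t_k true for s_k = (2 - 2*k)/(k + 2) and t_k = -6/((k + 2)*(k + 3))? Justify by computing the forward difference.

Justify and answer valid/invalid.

Valid: the claim telescopes to t_k.

s_(k+1) = -2*k/(k + 3)
s_(k+1) − s_k = -6/(k**2 + 5*k + 6)
(s_(k+1) − s_k) − t_k = 0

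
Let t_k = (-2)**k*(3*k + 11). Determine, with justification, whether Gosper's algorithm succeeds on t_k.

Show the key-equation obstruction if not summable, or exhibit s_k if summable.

Step 1: r(k) = 2*(-3*k - 14)/(3*k + 11).
A = -2, B = 1, C = k + 11/3.
Set up (-2)·f(k+1) − (1)·f(k) − (k + 11/3) = 0.
Bound: deg f ≤ 1.
A polynomial solution: f(k) = -(k + 3)/3.
Certificate R = B(k−1)f/C = -(k + 3)/(3*k + 11) gives s_k = (-2)**k*(-k - 3).
Verify: (-2)**k*(3*k + 11) matches t_k.

Yes. s_k = (-2)**k*(-k - 3).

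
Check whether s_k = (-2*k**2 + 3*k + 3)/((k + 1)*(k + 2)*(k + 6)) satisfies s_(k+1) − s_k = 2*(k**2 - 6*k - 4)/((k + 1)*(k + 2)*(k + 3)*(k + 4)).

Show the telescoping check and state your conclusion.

s_(k+1) = (3*k - 2*(k + 1)**2 + 6)/((k + 2)*(k + 3)*(k + 7))
s_(k+1) − s_k = (2*k**3 - 6*k**2 - 71*k - 39)/(k**5 + 19*k**4 + 131*k**3 + 401*k**2 + 540*k + 252)
(s_(k+1) − s_k) − t_k = 3*(-4*k**3 - 5*k**2 + 95*k + 60)/(k**6 + 23*k**5 + 207*k**4 + 925*k**3 + 2144*k**2 + 2412*k + 1008)

Invalid: residual 3*(-4*k**3 - 5*k**2 + 95*k + 60)/(k**6 + 23*k**5 + 207*k**4 + 925*k**3 + 2144*k**2 + 2412*k + 1008) ≠ 0.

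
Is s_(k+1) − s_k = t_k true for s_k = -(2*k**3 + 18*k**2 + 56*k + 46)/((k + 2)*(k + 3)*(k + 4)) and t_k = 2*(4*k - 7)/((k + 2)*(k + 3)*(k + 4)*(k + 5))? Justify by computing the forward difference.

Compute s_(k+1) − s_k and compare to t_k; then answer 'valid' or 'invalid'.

s_(k+1) = 2*(-28*k - (k + 1)**3 - 9*(k + 1)**2 - 51)/((k + 3)*(k + 4)*(k + 5))
s_(k+1) − s_k = 2*(4*k - 7)/(k**4 + 14*k**3 + 71*k**2 + 154*k + 120)
(s_(k+1) − s_k) − t_k = 0

Valid: the claim telescopes to t_k.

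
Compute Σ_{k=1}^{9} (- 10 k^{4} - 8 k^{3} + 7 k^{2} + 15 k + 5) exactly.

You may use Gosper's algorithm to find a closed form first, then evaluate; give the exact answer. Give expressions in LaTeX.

The ratio is (10*k**4 + 48*k**3 + 77*k**2 + 35*k - 9)/(10*k**4 + 8*k**3 - 7*k**2 - 15*k - 5).
Gosper form: A/B · C(k+1)/C(k) with A=1, B=1, C=k**4 + 4*k**3/5 - 7*k**2/10 - 3*k/2 - 1/2.
Set up (1)·f(k+1) − (1)·f(k) − (k**4 + 4*k**3/5 - 7*k**2/10 - 3*k/2 - 1/2) = 0.
d = 5 from the (0,0,4) case.
Solving with deg f ≤ 5: f(k) = k*(2*k**4 - 3*k**3 - 3*k**2 - 2*k + 1)/10.
R(k) = B(k−1)·f(k)/C(k) = k*(2*k**4 - 3*k**3 - 3*k**2 - 2*k + 1)/(10*k**4 + 8*k**3 - 7*k**2 - 15*k - 5); s_k = R·t_k = k*(-2*k**4 + 3*k**3 + 3*k**2 + 2*k - 1).
s_(k+1) − s_k = -10*k**4 - 8*k**3 + 7*k**2 + 15*k + 5 = t_k.
Sum = s_(10) − s_(1); s_(10) = -166810, s_(1) = 5 ⇒ -166815.

Σ = -166815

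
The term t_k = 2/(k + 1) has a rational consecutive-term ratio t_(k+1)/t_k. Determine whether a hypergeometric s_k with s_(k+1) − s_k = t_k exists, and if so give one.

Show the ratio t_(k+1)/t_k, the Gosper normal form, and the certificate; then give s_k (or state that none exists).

not Gosper-summable; s_k does not exist

The ratio is (k + 1)/(k + 2).
A = k + 1, B = k + 2, C = 1.
Key eq: (k + 1)·f(k+1) = (k + 1)·f(k) + (1).
Bound: deg f ≤ 0.
Write f(k) = c0. Then LHS − RHS = -1, requiring -1 = 0: contradictory. No certificate.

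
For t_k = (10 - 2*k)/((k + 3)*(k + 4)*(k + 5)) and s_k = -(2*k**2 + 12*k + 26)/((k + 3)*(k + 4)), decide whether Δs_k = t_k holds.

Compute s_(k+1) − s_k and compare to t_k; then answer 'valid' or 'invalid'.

s_(k+1) = 2*(-6*k - (k + 1)**2 - 19)/((k + 4)*(k + 5))
s_(k+1) − s_k = 2*(5 - k)/(k**3 + 12*k**2 + 47*k + 60)
(s_(k+1) − s_k) − t_k = 0

valid; difference matches t_k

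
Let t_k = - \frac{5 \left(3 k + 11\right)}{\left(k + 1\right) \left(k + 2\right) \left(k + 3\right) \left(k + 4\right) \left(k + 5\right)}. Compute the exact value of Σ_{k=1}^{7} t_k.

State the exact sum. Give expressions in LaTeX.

Σ = -35/216

r(k) = (k + 1)*(3*k + 14)/((k + 6)*(3*k + 11)) after simplifying.
Normal form (A,B,C) = (k + 1, k + 6, k + 11/3).
Set up (k + 1)·f(k+1) − (k + 5)·f(k) − (k + 11/3) = 0.
deg f ≤ 4 (via 1,1,1).
Match coefficients ⇒ f(k) = k*(k + 3)*(k**2 + 7*k + 14)/24.
Certificate R = B(k−1)f/C = k*(k + 3)*(k + 5)*(k**2 + 7*k + 14)/(8*(3*k + 11)) gives s_k = 5*k*(-k**2 - 7*k - 14)/(8*(k**3 + 7*k**2 + 14*k + 8)).
Δs = 5*(-3*k - 11)/(k**5 + 15*k**4 + 85*k**3 + 225*k**2 + 274*k + 120), as required.
Σ_(k=1)^(7) t_k = s_(8) − s_(1) = -67/108 − (-11/24) = -35/216.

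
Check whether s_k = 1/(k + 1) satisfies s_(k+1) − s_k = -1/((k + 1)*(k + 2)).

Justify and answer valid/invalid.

valid (s_(k+1) − s_k reduces to t_k)

s_(k+1) = 1/(k + 2)
s_(k+1) − s_k = -1/((k + 1)*(k + 2))
(s_(k+1) − s_k) − t_k = 0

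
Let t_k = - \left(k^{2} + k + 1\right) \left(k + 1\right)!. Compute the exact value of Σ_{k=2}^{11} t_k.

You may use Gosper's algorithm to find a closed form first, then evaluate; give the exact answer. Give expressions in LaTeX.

Step 1: r(k) = (k + 2)*(k + (k + 1)**2 + 2)/(k**2 + k + 1).
So A=k + 2 and B=1, with C=k**2 + k + 1.
Set up (k + 2)·f(k+1) − (1)·f(k) − (k**2 + k + 1) = 0.
Bound: deg f ≤ 1.
Coefficient equations give f(k) = k - 1.
R(k) = B(k−1)·f(k)/C(k) = (k - 1)/(k**2 + k + 1); s_k = R·t_k = -(k - 1)*factorial(k + 1).
Verify: -(k**2 + k + 1)*factorial(k + 1) matches t_k.
Telescoping: Σ = s_(12) − s_(2) = -68497228800 − (-6) = -68497228794.

Σ = -68497228794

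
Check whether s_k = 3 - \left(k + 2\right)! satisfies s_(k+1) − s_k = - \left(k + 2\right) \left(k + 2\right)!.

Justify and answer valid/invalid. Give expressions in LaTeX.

Valid — Δs_k = t_k.

s_(k+1) = 3 - factorial(k + 3)
s_(k+1) − s_k = -(k + 2)*factorial(k + 2)
(s_(k+1) − s_k) − t_k = 0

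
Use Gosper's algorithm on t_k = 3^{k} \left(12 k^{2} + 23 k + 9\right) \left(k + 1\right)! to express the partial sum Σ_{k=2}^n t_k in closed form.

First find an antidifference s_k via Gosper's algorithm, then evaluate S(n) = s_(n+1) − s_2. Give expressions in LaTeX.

The ratio is 3*(12*k**3 + 71*k**2 + 138*k + 88)/(12*k**2 + 23*k + 9).
Normal form (A,B,C) = (3*k + 6, 1, k**2 + 23*k/12 + 3/4).
f must satisfy (3*k + 6)·f(k+1) − (1)·f(k) = k**2 + 23*k/12 + 3/4.
deg f ≤ 1 (via 1,0,2).
Coefficient equations give f(k) = (4*k - 3)/12.
R(k) = B(k−1)·f(k)/C(k) = (4*k - 3)/(12*k**2 + 23*k + 9); s_k = R·t_k = 3**k*(4*k - 3)*factorial(k + 1).
Check: Δs_k = 3**k*(12*k**2 + 23*k + 9)*factorial(k + 1). ✓
Σ_(k=2)^n t_k = s_(n+1) − s_(2) = (3**(n + 1)*(4*n + 1)*factorial(n + 2)) − (270), i.e. 12*3**n*n*factorial(n + 2) + 3*3**n*factorial(n + 2) - 270.

S(n) = 12 \cdot 3^{n} n \left(n + 2\right)! + 3 \cdot 3^{n} \left(n + 2\right)! - 270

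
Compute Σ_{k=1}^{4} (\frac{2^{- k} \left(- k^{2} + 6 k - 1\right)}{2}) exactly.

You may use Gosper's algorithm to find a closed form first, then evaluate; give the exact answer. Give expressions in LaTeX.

Σ = 83/32

Step 1: r(k) = (k**2 - 4*k - 4)/(2*(k**2 - 6*k + 1)).
Factor: A=1/2; B=1; C=k**2 - 6*k + 1.
Solve (1/2)·f(k+1) − (1)·f(k) = k**2 - 6*k + 1.
d = 2 from the (0,0,2) case.
A polynomial solution: f(k) = -2*(k**2 - 4*k - 2).
Get s_k = R·t_k = (k**2 - 4*k - 2)/2**k with R(k) = B(k−1)f(k)/C(k) = -2*(k**2 - 4*k - 2)/(k**2 - 6*k + 1).
s_(k+1) − s_k = (-k**2 + 6*k - 1)/(2*2**k) = t_k.
Telescoping: Σ = s_(5) − s_(1) = 3/32 − (-5/2) = 83/32.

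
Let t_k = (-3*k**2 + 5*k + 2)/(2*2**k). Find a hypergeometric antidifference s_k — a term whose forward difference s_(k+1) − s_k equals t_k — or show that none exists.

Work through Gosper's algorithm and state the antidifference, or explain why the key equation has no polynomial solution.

t_(k+1)/t_k = (3*k**2 + k - 4)/(2*(3*k**2 - 5*k - 2)).
Factor: A=1/2; B=1; C=k**2 - 5*k/3 - 2/3.
Need (1/2)·f(k+1) − (1)·f(k) = k**2 - 5*k/3 - 2/3.
Bound: deg f ≤ 2.
Solving with deg f ≤ 2: f(k) = -2*(3*k**2 + k + 2)/3.
So s_k = (B(k−1)f/C)·t_k = (-2*(3*k**2 + k + 2)/((k - 2)*(3*k + 1)))·t_k = (3*k**2 + k + 2)/2**k.
Verify: (-3*k**2 + 5*k + 2)/(2*2**k) matches t_k.

s_k = (3*k**2 + k + 2)/2**k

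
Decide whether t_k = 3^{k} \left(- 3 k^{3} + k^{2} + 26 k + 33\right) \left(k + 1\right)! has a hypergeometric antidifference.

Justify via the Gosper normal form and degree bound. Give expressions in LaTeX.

Yes. s_k = 3^{k} \left(- k^{2} + 4 k + 3\right) \left(k + 1\right)!.

t_(k+1)/t_k = 3*(3*k**4 + 14*k**3 - 3*k**2 - 95*k - 114)/(3*k**3 - k**2 - 26*k - 33).
So A=3*k + 6 and B=1, with C=k**3 - k**2/3 - 26*k/3 - 11.
Need (3*k + 6)·f(k+1) − (1)·f(k) = k**3 - k**2/3 - 26*k/3 - 11.
Degrees (1,0,3) ⇒ d ≤ 2.
A polynomial solution: f(k) = (k**2 - 4*k - 3)/3.
Certificate R = B(k−1)f/C = (k**2 - 4*k - 3)/(3*k**3 - k**2 - 26*k - 33) gives s_k = 3**k*(-k**2 + 4*k + 3)*factorial(k + 1).
Check: Δs_k = 3**k*(-3*k**3 + k**2 + 26*k + 33)*factorial(k + 1). ✓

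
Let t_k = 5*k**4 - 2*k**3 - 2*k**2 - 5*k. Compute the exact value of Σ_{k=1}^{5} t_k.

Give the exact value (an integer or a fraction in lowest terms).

Ratio r(k) = (5*k**4 + 18*k**3 + 22*k**2 + 5*k - 4)/(k*(5*k**3 - 2*k**2 - 2*k - 5)).
Gosper form: A/B · C(k+1)/C(k) with A=1, B=1, C=k**4 - 2*k**3/5 - 2*k**2/5 - k.
Set up (1)·f(k+1) − (1)·f(k) − (k**4 - 2*k**3/5 - 2*k**2/5 - k) = 0.
Bound: deg f ≤ 5.
Solving with deg f ≤ 5: f(k) = k*(k - 1)*(k**3 - 2*k**2 - 2)/5.
Then R = B(k−1)f/C = (k - 1)*(k**3 - 2*k**2 - 2)/(5*k**3 - 2*k**2 - 2*k - 5), so s_k = R(k)·t_k = k*(k**4 - 3*k**3 + 2*k**2 - 2*k + 2).
Verify: k*(5*k**3 - 2*k**2 - 2*k - 5) matches t_k.
Telescoping: Σ = s_(6) − s_(1) = 4260 − (0) = 4260.

Σ = 4260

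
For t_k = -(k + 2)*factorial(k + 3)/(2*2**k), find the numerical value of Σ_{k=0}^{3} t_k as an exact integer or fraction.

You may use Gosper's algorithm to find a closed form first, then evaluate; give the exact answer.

Σ = -309

t_(k+1)/t_k = (k + 3)*(k + 4)/(2*(k + 2)).
Take A(k)=k/2 + 2, B(k)=1, C(k)=k + 2.
f must satisfy (k/2 + 2)·f(k+1) − (1)·f(k) = k + 2.
d = 0 from the (1,0,1) case.
Coefficient equations give f(k) = 2.
So s_k = (B(k−1)f/C)·t_k = (2/(k + 2))·t_k = -factorial(k + 3)/2**k.
s_(k+1) − s_k = -(k + 2)*factorial(k + 3)/(2*2**k) = t_k.
Telescoping: Σ = s_(4) − s_(0) = -315 − (-6) = -309.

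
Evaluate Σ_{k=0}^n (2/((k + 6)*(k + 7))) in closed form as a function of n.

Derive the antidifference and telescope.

S(n) = (n + 1)/(3*(n + 7))

Ratio r(k) = (k + 6)/(k + 8).
Gosper form: A/B · C(k+1)/C(k) with A=k + 6, B=k + 8, C=1.
f must satisfy (k + 6)·f(k+1) − (k + 7)·f(k) = 1.
Bound: deg f ≤ 1.
Solving with deg f ≤ 1: f(k) = k/6.
So s_k = (B(k−1)f/C)·t_k = (k*(k + 7)/6)·t_k = k/(3*(k + 6)).
Δs = 2/(k**2 + 13*k + 42), as required.
s_(n+1) = (n + 1)/(3*(n + 7)) and s_(0) = 0, so S(n) = (n + 1)/(3*(n + 7)).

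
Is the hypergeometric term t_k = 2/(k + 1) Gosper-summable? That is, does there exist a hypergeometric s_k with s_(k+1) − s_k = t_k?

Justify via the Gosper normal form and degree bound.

Ratio r(k) = (k + 1)/(k + 2).
Factor: A=k + 1; B=k + 2; C=1.
f must satisfy (k + 1)·f(k+1) − (k + 1)·f(k) = 1.
Degrees (1,1,0) ⇒ d ≤ 0.
f = c0 ⇒ A·f(k+1) − B(k−1)·f(k) − C = -1. The system {-1 = 0} is inconsistent; no antidifference.

No — key equation has no polynomial f.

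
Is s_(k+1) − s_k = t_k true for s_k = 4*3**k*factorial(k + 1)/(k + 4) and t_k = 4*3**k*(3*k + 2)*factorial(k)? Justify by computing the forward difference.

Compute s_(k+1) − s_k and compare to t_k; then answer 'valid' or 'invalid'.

s_(k+1) = 12*3**k*factorial(k + 2)/(k + 5)
s_(k+1) − s_k = 4*3**k*(3*k**2 + 17*k + 19)*factorial(k + 1)/((k + 4)*(k + 5))
(s_(k+1) − s_k) − t_k = -12*3**k*(3*k**2 + 14*k + 7)*factorial(k)/((k + 4)*(k + 5))

Invalid: residual -12*3**k*(3*k**2 + 14*k + 7)*factorial(k)/((k + 4)*(k + 5)) ≠ 0.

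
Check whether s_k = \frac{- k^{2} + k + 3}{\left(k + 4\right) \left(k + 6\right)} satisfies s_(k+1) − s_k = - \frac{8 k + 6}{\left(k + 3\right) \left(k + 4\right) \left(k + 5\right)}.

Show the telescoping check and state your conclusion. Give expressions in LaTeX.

s_(k+1) = (k - (k + 1)**2 + 4)/((k + 5)*(k + 7))
s_(k+1) − s_k = (-11*k**2 - 65*k - 33)/(k**4 + 22*k**3 + 179*k**2 + 638*k + 840)
(s_(k+1) − s_k) − t_k = 3*(-k**3 + 4*k**2 + 62*k + 51)/(k**5 + 25*k**4 + 245*k**3 + 1175*k**2 + 2754*k + 2520)

Invalid: residual \frac{3 \left(- k^{3} + 4 k^{2} + 62 k + 51\right)}{k^{5} + 25 k^{4} + 245 k^{3} + 1175 k^{2} + 2754 k + 2520} ≠ 0.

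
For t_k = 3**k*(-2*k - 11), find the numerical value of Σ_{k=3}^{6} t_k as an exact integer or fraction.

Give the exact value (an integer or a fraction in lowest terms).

Σ = -23868

Ratio r(k) = 3*(2*k + 13)/(2*k + 11).
Take A(k)=3, B(k)=1, C(k)=k + 11/2.
Set up (3)·f(k+1) − (1)·f(k) − (k + 11/2) = 0.
Degrees (0,0,1) ⇒ d ≤ 1.
Match coefficients ⇒ f(k) = (k + 4)/2.
So s_k = (B(k−1)f/C)·t_k = ((k + 4)/(2*k + 11))·t_k = 3**k*(-k - 4).
Δs = 3**k*(-2*k - 11), as required.
Σ_(k=3)^(6) t_k = s_(7) − s_(3) = -24057 − (-189) = -23868.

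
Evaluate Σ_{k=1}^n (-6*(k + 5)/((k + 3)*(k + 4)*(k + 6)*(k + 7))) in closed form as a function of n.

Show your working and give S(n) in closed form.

S(n) = 3*n*(-n - 11)/(28*(n**2 + 11*n + 28))

Compute t_(k+1)/t_k: get (k + 3)*(k + 6)**2/((k + 5)**2*(k + 8)).
Normal form (A,B,C) = (k + 3, k + 8, k**2 + 10*k + 25).
Need (k + 3)·f(k+1) − (k + 7)·f(k) = k**2 + 10*k + 25.
From deg A=1, deg B=1, deg C=2: d=4.
Solving with deg f ≤ 4: f(k) = k*(k + 4)*(k + 5)*(k + 9)/36.
Certificate R = B(k−1)f/C = k*(k + 4)*(k + 7)*(k + 9)/(36*(k + 5)) gives s_k = k*(-k - 9)/(6*(k**2 + 9*k + 18)).
Verify: 6*(-k - 5)/(k**4 + 20*k**3 + 145*k**2 + 450*k + 504) matches t_k.
Evaluate: s_(n+1) = (-n**2 - 11*n - 10)/(6*(n**2 + 11*n + 28)); subtract s_(1) = -5/84 ⇒ S(n) = 3*n*(-n - 11)/(28*(n**2 + 11*n + 28)).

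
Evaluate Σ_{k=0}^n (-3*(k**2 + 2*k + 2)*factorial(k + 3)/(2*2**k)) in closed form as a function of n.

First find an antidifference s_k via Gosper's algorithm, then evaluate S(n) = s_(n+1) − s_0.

S(n) = -18 - 3*n*factorial(n + 4)/(2*2**n)

r(k) = (k + 4)*(2*k + (k + 1)**2 + 4)/(2*(k**2 + 2*k + 2)) after simplifying.
A = k/2 + 2, B = 1, C = k**2 + 2*k + 2.
Set up (k/2 + 2)·f(k+1) − (1)·f(k) − (k**2 + 2*k + 2) = 0.
From deg A=1, deg B=0, deg C=2: d=1.
Solving with deg f ≤ 1: f(k) = 2*(k - 1).
Get s_k = R·t_k = -3*(k - 1)*factorial(k + 3)/2**k with R(k) = B(k−1)f(k)/C(k) = 2*(k - 1)/(k**2 + 2*k + 2).
Check: Δs_k = -3*(k**2 + 2*k + 2)*factorial(k + 3)/(2*2**k). ✓
Evaluate: s_(n+1) = -3*2**(-n - 1)*n*factorial(n + 4); subtract s_(0) = 18 ⇒ S(n) = -18 - 3*n*factorial(n + 4)/(2*2**n).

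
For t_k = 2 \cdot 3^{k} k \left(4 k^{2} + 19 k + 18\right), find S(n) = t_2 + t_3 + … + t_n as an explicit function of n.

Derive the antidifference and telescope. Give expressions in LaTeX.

Step 1: r(k) = 3*(4*k**3 + 31*k**2 + 68*k + 41)/(k*(4*k**2 + 19*k + 18)).
Normal form (A,B,C) = (3, 1, k**3 + 19*k**2/4 + 9*k/2).
Need (3)·f(k+1) − (1)·f(k) = k**3 + 19*k**2/4 + 9*k/2.
Bound: deg f ≤ 3.
Solve for f: f(k) = (4*k**3 + k**2 - 3*k - 3)/8 (degree 3 ≤ 3).
So s_k = (B(k−1)f/C)·t_k = ((4*k**3 + k**2 - 3*k - 3)/(2*k*(4*k**2 + 19*k + 18)))·t_k = 3**k*(4*k**3 + k**2 - 3*k - 3).
Verify: 2*3**k*k*(4*k**2 + 19*k + 18) matches t_k.
Evaluate: s_(n+1) = 3**(n + 1)*(4*n**3 + 13*n**2 + 11*n - 1); subtract s_(2) = 243 ⇒ S(n) = 12*3**n*n**3 + 39*3**n*n**2 + 33*3**n*n - 3*3**n - 243.

S(n) = 12 \cdot 3^{n} n^{3} + 39 \cdot 3^{n} n^{2} + 33 \cdot 3^{n} n - 3 \cdot 3^{n} - 243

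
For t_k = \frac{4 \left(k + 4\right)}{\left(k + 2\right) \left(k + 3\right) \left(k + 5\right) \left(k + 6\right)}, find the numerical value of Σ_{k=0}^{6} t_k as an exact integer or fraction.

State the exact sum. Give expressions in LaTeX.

t_(k+1)/t_k = (k + 2)*(k + 5)**2/((k + 4)**2*(k + 7)).
Normal form (A,B,C) = (k + 2, k + 7, k**2 + 8*k + 16).
Solve (k + 2)·f(k+1) − (k + 6)·f(k) = k**2 + 8*k + 16.
From deg A=1, deg B=1, deg C=2: d=4.
Match coefficients ⇒ f(k) = k*(k + 3)*(k + 4)*(k + 7)/20.
Then R = B(k−1)f/C = k*(k + 3)*(k + 6)*(k + 7)/(20*(k + 4)), so s_k = R(k)·t_k = k*(k + 7)/(5*(k**2 + 7*k + 10)).
Δs = 4*(k + 4)/(k**4 + 16*k**3 + 91*k**2 + 216*k + 180), as required.
Σ_(k=0)^(6) t_k = s_(7) − s_(0) = 49/270 − (0) = 49/270.

Σ = 49/270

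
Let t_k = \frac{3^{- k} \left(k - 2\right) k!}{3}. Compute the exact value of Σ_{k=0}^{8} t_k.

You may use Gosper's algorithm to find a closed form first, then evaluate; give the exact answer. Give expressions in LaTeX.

Σ = 4237/243

The ratio is (k**2 - 1)/(3*(k - 2)).
Gosper form: A/B · C(k+1)/C(k) with A=k/3 + 1/3, B=1, C=k - 2.
Solve (k/3 + 1/3)·f(k+1) − (1)·f(k) = k - 2.
deg f ≤ 0 (via 1,0,1).
Solving with deg f ≤ 0: f(k) = 3.
Get s_k = R·t_k = factorial(k)/3**k with R(k) = B(k−1)f(k)/C(k) = 3/(k - 2).
Check: Δs_k = (k - 2)*factorial(k)/(3*3**k). ✓
Telescoping: Σ = s_(9) − s_(0) = 4480/243 − (1) = 4237/243.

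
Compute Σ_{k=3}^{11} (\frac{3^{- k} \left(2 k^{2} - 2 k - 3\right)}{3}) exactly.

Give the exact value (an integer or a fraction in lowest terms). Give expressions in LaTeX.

t_(k+1)/t_k = (2*k**2 + 2*k - 3)/(3*(2*k**2 - 2*k - 3)).
Factor: A=1/3; B=1; C=k**2 - k - 3/2.
Solve (1/3)·f(k+1) − (1)·f(k) = k**2 - k - 3/2.
d = 2 from the (0,0,2) case.
Coefficient equations give f(k) = -3*(k - 1)*(k + 1)/2.
Then R = B(k−1)f/C = -3*(k - 1)*(k + 1)/(2*k**2 - 2*k - 3), so s_k = R(k)·t_k = (1 - k**2)/3**k.
Check: Δs_k = (2*k**2 - 2*k - 3)/(3*3**k). ✓
Telescoping: Σ = s_(12) − s_(3) = -143/531441 − (-8/27) = 157321/531441.

Σ = 157321/531441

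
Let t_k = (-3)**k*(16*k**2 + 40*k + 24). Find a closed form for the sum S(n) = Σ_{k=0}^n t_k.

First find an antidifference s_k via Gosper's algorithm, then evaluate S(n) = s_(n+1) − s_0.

r(k) = 3*(-2*k**2 - 9*k - 10)/(2*k**2 + 5*k + 3) after simplifying.
Take A(k)=-3, B(k)=1, C(k)=k**2 + 5*k/2 + 3/2.
Solve (-3)·f(k+1) − (1)·f(k) = k**2 + 5*k/2 + 3/2.
Bound: deg f ≤ 2.
Solve for f: f(k) = -k*(k + 1)/4 (degree 2 ≤ 2).
R(k) = B(k−1)·f(k)/C(k) = -k/(2*(2*k + 3)); s_k = R·t_k = -4*(-3)**k*k*(k + 1).
s_(k+1) − s_k = 8*(-3)**k*(k + 1)*(2*k + 3) = t_k.
Σ_(k=0)^n t_k = s_(n+1) − s_(0) = (12*(-3)**n*(n**2 + 3*n + 2)) − (0), i.e. 12*(-3)**n*(n**2 + 3*n + 2).

S(n) = 12*(-3)**n*(n**2 + 3*n + 2)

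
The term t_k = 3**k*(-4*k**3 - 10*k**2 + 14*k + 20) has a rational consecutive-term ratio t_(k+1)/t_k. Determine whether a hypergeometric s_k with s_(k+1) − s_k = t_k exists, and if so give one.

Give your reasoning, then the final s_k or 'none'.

s_k = 3**k*(-2*k**3 + 4*k**2 + 4*k + 1)

Ratio r(k) = 3*(2*k**3 + 11*k**2 + 9*k - 10)/(2*k**3 + 5*k**2 - 7*k - 10).
Factor: A=3; B=1; C=k**3 + 5*k**2/2 - 7*k/2 - 5.
Key eq: (3)·f(k+1) = (1)·f(k) + (k**3 + 5*k**2/2 - 7*k/2 - 5).
deg f ≤ 3 (via 0,0,3).
Solving with deg f ≤ 3: f(k) = (2*k**3 - 4*k**2 - 4*k - 1)/4.
R(k) = B(k−1)·f(k)/C(k) = (2*k**3 - 4*k**2 - 4*k - 1)/(2*(k + 1)*(2*k**2 + 3*k - 10)); s_k = R·t_k = 3**k*(-2*k**3 + 4*k**2 + 4*k + 1).
s_(k+1) − s_k = 3**k*(-4*k**3 - 10*k**2 + 14*k + 20) = t_k.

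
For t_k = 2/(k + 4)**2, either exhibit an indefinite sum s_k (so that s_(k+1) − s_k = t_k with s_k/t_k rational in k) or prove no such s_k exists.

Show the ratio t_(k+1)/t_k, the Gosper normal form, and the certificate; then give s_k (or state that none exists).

Compute t_(k+1)/t_k: get (k + 4)**2/(k + 5)**2.
Take A(k)=k**2 + 8*k + 16, B(k)=k**2 + 10*k + 25, C(k)=1.
Solve (k**2 + 8*k + 16)·f(k+1) − (k**2 + 8*k + 16)·f(k) = 1.
Degrees (2,2,0) ⇒ d ≤ 0.
f = c0 ⇒ A·f(k+1) − B(k−1)·f(k) − C = -1. The system {-1 = 0} is inconsistent; no antidifference.

not Gosper-summable; s_k does not exist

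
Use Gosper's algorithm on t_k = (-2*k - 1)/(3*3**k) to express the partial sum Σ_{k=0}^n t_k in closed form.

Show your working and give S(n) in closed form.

S(n) = 3**(-n - 1)*(-3**(n + 1) + n + 2)

Step 1: r(k) = (2*k + 3)/(3*(2*k + 1)).
Factor: A=1/3; B=1; C=k + 1/2.
Set up (1/3)·f(k+1) − (1)·f(k) − (k + 1/2) = 0.
Bound: deg f ≤ 1.
Solve for f: f(k) = -3*(k + 1)/2 (degree 1 ≤ 1).
So s_k = (B(k−1)f/C)·t_k = (-3*(k + 1)/(2*k + 1))·t_k = (k + 1)/3**k.
Δs = (-2*k - 1)/(3*3**k), as required.
s_(n+1) = 3**(-n - 1)*(n + 2) and s_(0) = 1, so S(n) = 3**(-n - 1)*(-3**(n + 1) + n + 2).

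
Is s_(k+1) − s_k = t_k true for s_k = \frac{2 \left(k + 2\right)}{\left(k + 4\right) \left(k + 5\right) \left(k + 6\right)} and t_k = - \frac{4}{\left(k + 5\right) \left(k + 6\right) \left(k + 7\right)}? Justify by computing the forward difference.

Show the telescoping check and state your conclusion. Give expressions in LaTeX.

Invalid: residual \frac{12}{k^{4} + 22 k^{3} + 179 k^{2} + 638 k + 840} ≠ 0.

s_(k+1) = 2*(k + 3)/((k + 5)*(k + 6)*(k + 7))
s_(k+1) − s_k = 4*(-k - 1)/(k**4 + 22*k**3 + 179*k**2 + 638*k + 840)
(s_(k+1) − s_k) − t_k = 12/(k**4 + 22*k**3 + 179*k**2 + 638*k + 840)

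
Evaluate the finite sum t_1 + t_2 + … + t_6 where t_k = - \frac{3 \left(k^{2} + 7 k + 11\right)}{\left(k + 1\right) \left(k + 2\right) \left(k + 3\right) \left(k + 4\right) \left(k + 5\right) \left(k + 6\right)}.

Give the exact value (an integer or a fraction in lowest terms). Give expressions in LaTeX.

Step 1: r(k) = (k + 1)*(7*k + (k + 1)**2 + 18)/((k + 7)*(k**2 + 7*k + 11)).
So A=k + 1 and B=k + 7, with C=k**2 + 7*k + 11.
f must satisfy (k + 1)·f(k+1) − (k + 6)·f(k) = k**2 + 7*k + 11.
deg f ≤ 5 (via 1,1,2).
Solving with deg f ≤ 5: f(k) = k*(k + 2)*(k + 4)*(k**2 + 9*k + 23)/45.
Then R = B(k−1)f/C = k*(k + 2)*(k + 4)*(k + 6)*(k**2 + 9*k + 23)/(45*(k**2 + 7*k + 11)), so s_k = R(k)·t_k = k*(-k**2 - 9*k - 23)/(15*(k**3 + 9*k**2 + 23*k + 15)).
Δs = 3*(-k**2 - 7*k - 11)/(k**6 + 21*k**5 + 175*k**4 + 735*k**3 + 1624*k**2 + 1764*k + 720), as required.
Telescoping: Σ = s_(7) − s_(1) = -21/320 − (-11/240) = -19/960.

Σ = -19/960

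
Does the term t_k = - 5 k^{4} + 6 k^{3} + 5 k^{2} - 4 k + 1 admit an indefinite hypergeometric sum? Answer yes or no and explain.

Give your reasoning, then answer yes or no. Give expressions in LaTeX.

Yes. s_k = k \left(- k^{4} + 4 k^{3} - 3 k^{2} - 3 k + 4\right).

Ratio r(k) = (5*k**4 + 14*k**3 + 7*k**2 - 4*k - 3)/(5*k**4 - 6*k**3 - 5*k**2 + 4*k - 1).
So A=1 and B=1, with C=k**4 - 6*k**3/5 - k**2 + 4*k/5 - 1/5.
Set up (1)·f(k+1) − (1)·f(k) − (k**4 - 6*k**3/5 - k**2 + 4*k/5 - 1/5) = 0.
Degrees (0,0,4) ⇒ d ≤ 5.
Solve for f: f(k) = k*(k**4 - 4*k**3 + 3*k**2 + 3*k - 4)/5 (degree 5 ≤ 5).
Then R = B(k−1)f/C = k*(k**4 - 4*k**3 + 3*k**2 + 3*k - 4)/(5*k**4 - 6*k**3 - 5*k**2 + 4*k - 1), so s_k = R(k)·t_k = k*(-k**4 + 4*k**3 - 3*k**2 - 3*k + 4).
Check: Δs_k = -5*k**4 + 6*k**3 + 5*k**2 - 4*k + 1. ✓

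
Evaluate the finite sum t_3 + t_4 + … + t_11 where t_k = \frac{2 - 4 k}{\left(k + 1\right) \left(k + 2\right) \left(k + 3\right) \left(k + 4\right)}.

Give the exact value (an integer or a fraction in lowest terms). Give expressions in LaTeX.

Σ = -15/364

Compute t_(k+1)/t_k: get (k + 1)*(2*k + 1)/((k + 5)*(2*k - 1)).
Take A(k)=k + 1, B(k)=k + 5, C(k)=k - 1/2.
Set up (k + 1)·f(k+1) − (k + 4)·f(k) − (k - 1/2) = 0.
Bound: deg f ≤ 3.
Match coefficients ⇒ f(k) = -k/2.
Certificate R = B(k−1)f/C = -k*(k + 4)/(2*k - 1) gives s_k = 2*k/((k + 1)*(k + 2)*(k + 3)).
Δs = 2*(1 - 2*k)/(k**4 + 10*k**3 + 35*k**2 + 50*k + 24), as required.
Sum = s_(12) − s_(3); s_(12) = 4/455, s_(3) = 1/20 ⇒ -15/364.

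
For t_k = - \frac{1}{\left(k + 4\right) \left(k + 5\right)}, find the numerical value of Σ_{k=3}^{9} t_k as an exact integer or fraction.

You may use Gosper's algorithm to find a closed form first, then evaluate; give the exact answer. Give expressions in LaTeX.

t_(k+1)/t_k = (k + 4)/(k + 6).
Normal form (A,B,C) = (k + 4, k + 6, 1).
Need (k + 4)·f(k+1) − (k + 5)·f(k) = 1.
From deg A=1, deg B=1, deg C=0: d=1.
Match coefficients ⇒ f(k) = k/4.
Certificate R = B(k−1)f/C = k*(k + 5)/4 gives s_k = -k/(4*k + 16).
Check: Δs_k = -1/(k**2 + 9*k + 20). ✓
Telescoping: Σ = s_(10) − s_(3) = -5/28 − (-3/28) = -1/14.

Σ = -1/14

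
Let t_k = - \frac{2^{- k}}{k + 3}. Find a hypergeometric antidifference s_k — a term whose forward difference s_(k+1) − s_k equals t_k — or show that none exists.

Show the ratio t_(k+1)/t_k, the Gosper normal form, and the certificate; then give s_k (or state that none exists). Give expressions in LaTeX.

r(k) = (k + 3)/(2*(k + 4)) after simplifying.
Factor: A=k/2 + 3/2; B=k + 4; C=1.
Key eq: (k/2 + 3/2)·f(k+1) = (k + 3)·f(k) + (1).
deg f ≤ -1 (via 1,1,0).
Bound -1 < 0, so the key equation has no polynomial solution.

none (Gosper's algorithm certifies no s_k)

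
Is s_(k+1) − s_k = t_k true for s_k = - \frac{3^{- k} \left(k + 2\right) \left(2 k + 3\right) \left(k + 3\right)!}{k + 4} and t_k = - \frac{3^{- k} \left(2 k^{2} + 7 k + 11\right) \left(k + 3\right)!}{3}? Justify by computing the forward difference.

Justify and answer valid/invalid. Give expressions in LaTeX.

Invalid: residual \frac{2 \cdot 3^{- k} \left(2 k^{3} + 15 k^{2} + 33 k + 35\right) \left(k + 3\right)!}{3 \left(k + 4\right) \left(k + 5\right)} ≠ 0.

s_(k+1) = -(k + 3)*(2*k + 5)*factorial(k + 4)/(3*3**k*(k + 5))
s_(k+1) − s_k = -(2*k**4 + 21*k**3 + 84*k**2 + 173*k + 150)*factorial(k + 3)/(3*3**k*(k + 4)*(k + 5))
(s_(k+1) − s_k) − t_k = 2*(2*k**3 + 15*k**2 + 33*k + 35)*factorial(k + 3)/(3*3**k*(k + 4)*(k + 5))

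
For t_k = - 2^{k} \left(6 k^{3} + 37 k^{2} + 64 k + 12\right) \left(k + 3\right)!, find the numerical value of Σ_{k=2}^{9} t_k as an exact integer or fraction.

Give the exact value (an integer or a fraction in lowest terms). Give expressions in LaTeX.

Compute t_(k+1)/t_k: get 2*(6*k**4 + 79*k**3 + 376*k**2 + 743*k + 476)/(6*k**3 + 37*k**2 + 64*k + 12).
Normal form (A,B,C) = (2*k + 8, 1, k**3 + 37*k**2/6 + 32*k/3 + 2).
Solve (2*k + 8)·f(k+1) − (1)·f(k) = k**3 + 37*k**2/6 + 32*k/3 + 2.
Bound: deg f ≤ 2.
A polynomial solution: f(k) = (3*k**2 + 2*k - 4)/6.
R(k) = B(k−1)·f(k)/C(k) = (3*k**2 + 2*k - 4)/(6*k**3 + 37*k**2 + 64*k + 12); s_k = R·t_k = -2**k*(3*k**2 + 2*k - 4)*factorial(k + 3).
Verify: -2**k*(6*k**3 + 37*k**2 + 64*k + 12)*factorial(k + 3) matches t_k.
Σ_(k=2)^(9) t_k = s_(10) − s_(2) = -2014964298547200 − (-5760) = -2014964298541440.

Σ = -2014964298541440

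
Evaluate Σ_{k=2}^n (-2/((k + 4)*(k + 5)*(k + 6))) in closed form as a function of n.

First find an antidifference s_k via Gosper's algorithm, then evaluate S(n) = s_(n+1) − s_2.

S(n) = (-n**2 - 11*n + 12)/(42*(n**2 + 11*n + 30))

The ratio is (k + 4)/(k + 7).
So A=k + 4 and B=k + 7, with C=1.
Set up (k + 4)·f(k+1) − (k + 6)·f(k) − (1) = 0.
deg f ≤ 2 (via 1,1,0).
Coefficient equations give f(k) = k*(k + 9)/40.
Certificate R = B(k−1)f/C = k*(k + 6)*(k + 9)/40 gives s_k = k*(-k - 9)/(20*(k + 4)*(k + 5)).
Check: Δs_k = -2/(k**3 + 15*k**2 + 74*k + 120). ✓
s_(n+1) = (-n**2 - 11*n - 10)/(20*(n**2 + 11*n + 30)) and s_(2) = -11/420, so S(n) = (-n**2 - 11*n + 12)/(42*(n**2 + 11*n + 30)).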